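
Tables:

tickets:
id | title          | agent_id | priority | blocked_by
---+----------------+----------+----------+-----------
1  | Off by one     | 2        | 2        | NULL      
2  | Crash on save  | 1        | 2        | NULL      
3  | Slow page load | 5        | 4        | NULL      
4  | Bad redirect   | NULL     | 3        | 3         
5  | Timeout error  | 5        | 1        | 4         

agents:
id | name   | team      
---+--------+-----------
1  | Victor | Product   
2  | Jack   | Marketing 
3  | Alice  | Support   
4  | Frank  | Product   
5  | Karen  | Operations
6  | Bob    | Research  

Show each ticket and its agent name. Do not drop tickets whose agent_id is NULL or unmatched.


LEFT JOIN keeps every row from tickets (the left table); where agent_id has no match in agents, the agent columns become NULL. Walk through each ticket:
  - ticket 1 (Off by one): agent_id=2 -> matches Jack
  - ticket 2 (Crash on save): agent_id=1 -> matches Victor
  - ticket 3 (Slow page load): agent_id=5 -> matches Karen
  - ticket 4 (Bad redirect): agent_id=NULL, no match -> kept with NULL
  - ticket 5 (Timeout error): agent_id=5 -> matches Karen
All 5 rows appear; 1 has NULL agent.

SQL:
SELECT a.title, b.name AS agent
FROM tickets a
LEFT JOIN agents b ON a.agent_id = b.id

Result:
title          | agent 
---------------+-------
Off by one     | Jack  
Crash on save  | Victor
Slow page load | Karen 
Bad redirect   | NULL  
Timeout error  | Karen 


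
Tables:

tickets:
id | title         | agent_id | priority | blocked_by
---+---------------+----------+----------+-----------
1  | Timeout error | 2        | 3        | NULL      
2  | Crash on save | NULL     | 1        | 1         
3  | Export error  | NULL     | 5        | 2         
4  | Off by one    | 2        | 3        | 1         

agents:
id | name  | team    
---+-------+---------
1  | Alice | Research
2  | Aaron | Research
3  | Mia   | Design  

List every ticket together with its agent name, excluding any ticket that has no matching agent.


INNER JOIN keeps only tickets rows whose agent_id matches an id in agents. Walk through each ticket:
  - ticket 1 (Timeout error): agent_id=2 -> matches Aaron
  - ticket 2 (Crash on save): agent_id=NULL, no match -> dropped
  - ticket 3 (Export error): agent_id=NULL, no match -> dropped
  - ticket 4 (Off by one): agent_id=2 -> matches Aaron
So 2 of 4 rows are dropped.

SQL:
SELECT a.title, b.name AS agent
FROM tickets a
INNER JOIN agents b ON a.agent_id = b.id

Result:
title         | agent
--------------+------
Timeout error | Aaron
Off by one    | Aaron


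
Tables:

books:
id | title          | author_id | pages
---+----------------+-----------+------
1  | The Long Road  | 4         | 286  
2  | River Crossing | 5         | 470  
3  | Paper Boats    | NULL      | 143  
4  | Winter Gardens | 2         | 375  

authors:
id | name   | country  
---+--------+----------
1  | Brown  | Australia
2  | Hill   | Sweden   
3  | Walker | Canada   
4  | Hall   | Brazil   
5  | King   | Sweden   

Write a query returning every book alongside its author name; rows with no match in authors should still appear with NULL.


LEFT JOIN keeps every row from books (the left table); where author_id has no match in authors, the author columns become NULL. Walk through each book:
  - book 1 (The Long Road): author_id=4 -> matches Hall
  - book 2 (River Crossing): author_id=5 -> matches King
  - book 3 (Paper Boats): author_id=NULL, no match -> kept with NULL
  - book 4 (Winter Gardens): author_id=2 -> matches Hill
All 4 rows appear; 1 has NULL author.

SQL:
SELECT a.title, b.name AS author
FROM books a
LEFT JOIN authors b ON a.author_id = b.id

Result:
title          | author
---------------+-------
The Long Road  | Hall  
River Crossing | King  
Paper Boats    | NULL  
Winter Gardens | Hill  


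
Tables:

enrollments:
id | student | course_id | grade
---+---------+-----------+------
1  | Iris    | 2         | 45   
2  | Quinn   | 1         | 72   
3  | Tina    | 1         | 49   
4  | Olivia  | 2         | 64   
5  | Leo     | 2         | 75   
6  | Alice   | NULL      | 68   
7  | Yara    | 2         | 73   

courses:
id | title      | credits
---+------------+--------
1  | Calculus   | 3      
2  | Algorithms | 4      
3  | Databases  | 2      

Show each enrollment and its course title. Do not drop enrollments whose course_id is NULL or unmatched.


LEFT JOIN keeps every row from enrollments (the left table); where course_id has no match in courses, the course columns become NULL. Walk through each enrollment:
  - enrollment 1 (Iris): course_id=2 -> matches Algorithms
  - enrollment 2 (Quinn): course_id=1 -> matches Calculus
  - enrollment 3 (Tina): course_id=1 -> matches Calculus
  - enrollment 4 (Olivia): course_id=2 -> matches Algorithms
  - enrollment 5 (Leo): course_id=2 -> matches Algorithms
  - enrollment 6 (Alice): course_id=NULL, no match -> kept with NULL
  - enrollment 7 (Yara): course_id=2 -> matches Algorithms
All 7 rows appear; 1 has NULL course.

SQL:
SELECT a.student, b.title AS course
FROM enrollments a
LEFT JOIN courses b ON a.course_id = b.id

Result:
student | course    
--------+-----------
Iris    | Algorithms
Quinn   | Calculus  
Tina    | Calculus  
Olivia  | Algorithms
Leo     | Algorithms
Alice   | NULL      
Yara    | Algorithms


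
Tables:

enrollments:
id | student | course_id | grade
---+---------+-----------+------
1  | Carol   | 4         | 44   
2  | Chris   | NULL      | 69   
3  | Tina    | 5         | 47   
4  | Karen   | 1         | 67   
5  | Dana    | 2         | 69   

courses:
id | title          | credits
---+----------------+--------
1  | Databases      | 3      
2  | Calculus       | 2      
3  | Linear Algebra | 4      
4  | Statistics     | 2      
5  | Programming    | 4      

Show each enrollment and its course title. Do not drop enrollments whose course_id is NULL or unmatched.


LEFT JOIN keeps every row from enrollments (the left table); where course_id has no match in courses, the course columns become NULL. Walk through each enrollment:
  - enrollment 1 (Carol): course_id=4 -> matches Statistics
  - enrollment 2 (Chris): course_id=NULL, no match -> kept with NULL
  - enrollment 3 (Tina): course_id=5 -> matches Programming
  - enrollment 4 (Karen): course_id=1 -> matches Databases
  - enrollment 5 (Dana): course_id=2 -> matches Calculus
All 5 rows appear; 1 has NULL course.

SQL:
SELECT a.student, b.title AS course
FROM enrollments a
LEFT JOIN courses b ON a.course_id = b.id

Result:
student | course     
--------+------------
Carol   | Statistics 
Chris   | NULL       
Tina    | Programming
Karen   | Databases  
Dana    | Calculus   


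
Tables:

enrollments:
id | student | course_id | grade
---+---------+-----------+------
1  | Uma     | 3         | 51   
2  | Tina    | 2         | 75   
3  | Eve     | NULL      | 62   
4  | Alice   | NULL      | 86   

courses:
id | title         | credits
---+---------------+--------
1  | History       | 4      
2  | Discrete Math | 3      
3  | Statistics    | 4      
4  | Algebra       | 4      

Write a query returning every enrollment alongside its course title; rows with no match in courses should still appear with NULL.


LEFT JOIN keeps every row from enrollments (the left table); where course_id has no match in courses, the course columns become NULL. Walk through each enrollment:
  - enrollment 1 (Uma): course_id=3 -> matches Statistics
  - enrollment 2 (Tina): course_id=2 -> matches Discrete Math
  - enrollment 3 (Eve): course_id=NULL, no match -> kept with NULL
  - enrollment 4 (Alice): course_id=NULL, no match -> kept with NULL
All 4 rows appear; 2 have NULL course.

SQL:
SELECT a.student, b.title AS course
FROM enrollments a
LEFT JOIN courses b ON a.course_id = b.id

Result:
student | course       
--------+--------------
Uma     | Statistics   
Tina    | Discrete Math
Eve     | NULL         
Alice   | NULL         


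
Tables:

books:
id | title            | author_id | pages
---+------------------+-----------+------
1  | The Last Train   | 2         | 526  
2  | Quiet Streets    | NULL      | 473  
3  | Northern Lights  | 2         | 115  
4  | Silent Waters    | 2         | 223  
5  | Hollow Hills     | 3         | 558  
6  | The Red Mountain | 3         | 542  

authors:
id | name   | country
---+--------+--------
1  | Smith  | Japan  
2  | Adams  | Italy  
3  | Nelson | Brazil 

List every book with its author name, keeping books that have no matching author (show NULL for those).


LEFT JOIN keeps every row from books (the left table); where author_id has no match in authors, the author columns become NULL. Walk through each book:
  - book 1 (The Last Train): author_id=2 -> matches Adams
  - book 2 (Quiet Streets): author_id=NULL, no match -> kept with NULL
  - book 3 (Northern Lights): author_id=2 -> matches Adams
  - book 4 (Silent Waters): author_id=2 -> matches Adams
  - book 5 (Hollow Hills): author_id=3 -> matches Nelson
  - book 6 (The Red Mountain): author_id=3 -> matches Nelson
All 6 rows appear; 1 has NULL author.

SQL:
SELECT a.title, b.name AS author
FROM books a
LEFT JOIN authors b ON a.author_id = b.id

Result:
title            | author
-----------------+-------
The Last Train   | Adams 
Quiet Streets    | NULL  
Northern Lights  | Adams 
Silent Waters    | Adams 
Hollow Hills     | Nelson
The Red Mountain | Nelson


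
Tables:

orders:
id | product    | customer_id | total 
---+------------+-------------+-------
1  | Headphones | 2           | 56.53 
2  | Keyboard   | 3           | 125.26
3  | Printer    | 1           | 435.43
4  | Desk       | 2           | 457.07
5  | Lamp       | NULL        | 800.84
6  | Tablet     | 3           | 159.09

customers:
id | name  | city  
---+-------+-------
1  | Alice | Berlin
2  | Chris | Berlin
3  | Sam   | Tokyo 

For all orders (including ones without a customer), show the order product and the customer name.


LEFT JOIN keeps every row from orders (the left table); where customer_id has no match in customers, the customer columns become NULL. Walk through each order:
  - order 1 (Headphones): customer_id=2 -> matches Chris
  - order 2 (Keyboard): customer_id=3 -> matches Sam
  - order 3 (Printer): customer_id=1 -> matches Alice
  - order 4 (Desk): customer_id=2 -> matches Chris
  - order 5 (Lamp): customer_id=NULL, no match -> kept with NULL
  - order 6 (Tablet): customer_id=3 -> matches Sam
All 6 rows appear; 1 has NULL customer.

SQL:
SELECT a.product, b.name AS customer
FROM orders a
LEFT JOIN customers b ON a.customer_id = b.id

Result:
product    | customer
-----------+---------
Headphones | Chris   
Keyboard   | Sam     
Printer    | Alice   
Desk       | Chris   
Lamp       | NULL    
Tablet     | Sam     


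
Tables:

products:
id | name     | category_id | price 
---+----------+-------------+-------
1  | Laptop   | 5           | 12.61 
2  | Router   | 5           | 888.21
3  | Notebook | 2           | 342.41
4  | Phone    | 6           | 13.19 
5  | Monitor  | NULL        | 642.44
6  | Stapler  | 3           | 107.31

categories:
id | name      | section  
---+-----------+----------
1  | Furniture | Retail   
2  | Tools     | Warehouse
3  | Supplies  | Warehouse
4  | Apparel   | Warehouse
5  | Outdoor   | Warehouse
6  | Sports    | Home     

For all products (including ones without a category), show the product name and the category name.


LEFT JOIN keeps every row from products (the left table); where category_id has no match in categories, the category columns become NULL. Walk through each product:
  - product 1 (Laptop): category_id=5 -> matches Outdoor
  - product 2 (Router): category_id=5 -> matches Outdoor
  - product 3 (Notebook): category_id=2 -> matches Tools
  - product 4 (Phone): category_id=6 -> matches Sports
  - product 5 (Monitor): category_id=NULL, no match -> kept with NULL
  - product 6 (Stapler): category_id=3 -> matches Supplies
All 6 rows appear; 1 has NULL category.

SQL:
SELECT a.name, b.name AS category
FROM products a
LEFT JOIN categories b ON a.category_id = b.id

Result:
name     | category
---------+---------
Laptop   | Outdoor 
Router   | Outdoor 
Notebook | Tools   
Phone    | Sports  
Monitor  | NULL    
Stapler  | Supplies


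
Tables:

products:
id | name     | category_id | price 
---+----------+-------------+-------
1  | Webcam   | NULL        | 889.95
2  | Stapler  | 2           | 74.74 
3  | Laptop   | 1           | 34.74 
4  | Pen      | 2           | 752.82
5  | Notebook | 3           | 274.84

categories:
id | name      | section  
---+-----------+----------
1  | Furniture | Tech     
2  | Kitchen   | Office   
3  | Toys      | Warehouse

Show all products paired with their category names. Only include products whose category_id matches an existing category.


INNER JOIN keeps only products rows whose category_id matches an id in categories. Walk through each product:
  - product 1 (Webcam): category_id=NULL, no match -> dropped
  - product 2 (Stapler): category_id=2 -> matches Kitchen
  - product 3 (Laptop): category_id=1 -> matches Furniture
  - product 4 (Pen): category_id=2 -> matches Kitchen
  - product 5 (Notebook): category_id=3 -> matches Toys
So 1 of 5 rows is dropped.

SQL:
SELECT a.name, b.name AS category
FROM products a
INNER JOIN categories b ON a.category_id = b.id

Result:
name     | category 
---------+----------
Stapler  | Kitchen  
Laptop   | Furniture
Pen      | Kitchen  
Notebook | Toys     


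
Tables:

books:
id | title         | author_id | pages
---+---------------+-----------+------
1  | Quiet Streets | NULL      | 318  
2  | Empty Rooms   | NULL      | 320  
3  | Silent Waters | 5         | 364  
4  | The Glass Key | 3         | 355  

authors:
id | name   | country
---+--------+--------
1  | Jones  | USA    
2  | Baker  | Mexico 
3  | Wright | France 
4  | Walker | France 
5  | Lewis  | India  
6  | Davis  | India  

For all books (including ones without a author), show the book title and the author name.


LEFT JOIN keeps every row from books (the left table); where author_id has no match in authors, the author columns become NULL. Walk through each book:
  - book 1 (Quiet Streets): author_id=NULL, no match -> kept with NULL
  - book 2 (Empty Rooms): author_id=NULL, no match -> kept with NULL
  - book 3 (Silent Waters): author_id=5 -> matches Lewis
  - book 4 (The Glass Key): author_id=3 -> matches Wright
All 4 rows appear; 2 have NULL author.

SQL:
SELECT a.title, b.name AS author
FROM books a
LEFT JOIN authors b ON a.author_id = b.id

Result:
title         | author
--------------+-------
Quiet Streets | NULL  
Empty Rooms   | NULL  
Silent Waters | Lewis 
The Glass Key | Wright


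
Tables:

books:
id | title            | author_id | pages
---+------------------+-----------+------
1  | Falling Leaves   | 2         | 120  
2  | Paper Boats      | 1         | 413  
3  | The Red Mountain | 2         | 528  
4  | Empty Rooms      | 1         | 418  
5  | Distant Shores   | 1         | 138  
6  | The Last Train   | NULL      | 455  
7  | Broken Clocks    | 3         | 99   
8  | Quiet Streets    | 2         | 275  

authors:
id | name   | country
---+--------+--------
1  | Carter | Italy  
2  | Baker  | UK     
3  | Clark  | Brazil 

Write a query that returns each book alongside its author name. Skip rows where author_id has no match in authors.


INNER JOIN keeps only books rows whose author_id matches an id in authors. Walk through each book:
  - book 1 (Falling Leaves): author_id=2 -> matches Baker
  - book 2 (Paper Boats): author_id=1 -> matches Carter
  - book 3 (The Red Mountain): author_id=2 -> matches Baker
  - book 4 (Empty Rooms): author_id=1 -> matches Carter
  - book 5 (Distant Shores): author_id=1 -> matches Carter
  - book 6 (The Last Train): author_id=NULL, no match -> dropped
  - book 7 (Broken Clocks): author_id=3 -> matches Clark
  - book 8 (Quiet Streets): author_id=2 -> matches Baker
So 1 of 8 rows is dropped.

SQL:
SELECT a.title, b.name AS author
FROM books a
INNER JOIN authors b ON a.author_id = b.id

Result:
title            | author
-----------------+-------
Falling Leaves   | Baker 
Paper Boats      | Carter
The Red Mountain | Baker 
Empty Rooms      | Carter
Distant Shores   | Carter
Broken Clocks    | Clark 
Quiet Streets    | Baker 


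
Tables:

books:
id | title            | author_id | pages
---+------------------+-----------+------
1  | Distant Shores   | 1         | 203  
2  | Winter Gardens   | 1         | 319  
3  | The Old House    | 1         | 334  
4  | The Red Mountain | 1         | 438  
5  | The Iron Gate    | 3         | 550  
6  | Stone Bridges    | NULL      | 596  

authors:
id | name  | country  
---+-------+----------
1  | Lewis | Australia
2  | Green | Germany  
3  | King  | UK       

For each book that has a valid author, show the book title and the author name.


INNER JOIN keeps only books rows whose author_id matches an id in authors. Walk through each book:
  - book 1 (Distant Shores): author_id=1 -> matches Lewis
  - book 2 (Winter Gardens): author_id=1 -> matches Lewis
  - book 3 (The Old House): author_id=1 -> matches Lewis
  - book 4 (The Red Mountain): author_id=1 -> matches Lewis
  - book 5 (The Iron Gate): author_id=3 -> matches King
  - book 6 (Stone Bridges): author_id=NULL, no match -> dropped
So 1 of 6 rows is dropped.

SQL:
SELECT a.title, b.name AS author
FROM books a
INNER JOIN authors b ON a.author_id = b.id

Result:
title            | author
-----------------+-------
Distant Shores   | Lewis 
Winter Gardens   | Lewis 
The Old House    | Lewis 
The Red Mountain | Lewis 
The Iron Gate    | King  


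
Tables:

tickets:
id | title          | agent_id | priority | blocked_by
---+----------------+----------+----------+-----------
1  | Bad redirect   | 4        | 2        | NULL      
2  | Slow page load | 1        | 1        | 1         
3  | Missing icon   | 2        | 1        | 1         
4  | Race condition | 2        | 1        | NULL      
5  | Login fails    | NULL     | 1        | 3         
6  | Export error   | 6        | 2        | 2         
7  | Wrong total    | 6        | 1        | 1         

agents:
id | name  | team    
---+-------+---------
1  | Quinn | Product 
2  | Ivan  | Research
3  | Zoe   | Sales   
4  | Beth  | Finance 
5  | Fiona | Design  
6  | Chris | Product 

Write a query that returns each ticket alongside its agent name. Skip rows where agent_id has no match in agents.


INNER JOIN keeps only tickets rows whose agent_id matches an id in agents. Walk through each ticket:
  - ticket 1 (Bad redirect): agent_id=4 -> matches Beth
  - ticket 2 (Slow page load): agent_id=1 -> matches Quinn
  - ticket 3 (Missing icon): agent_id=2 -> matches Ivan
  - ticket 4 (Race condition): agent_id=2 -> matches Ivan
  - ticket 5 (Login fails): agent_id=NULL, no match -> dropped
  - ticket 6 (Export error): agent_id=6 -> matches Chris
  - ticket 7 (Wrong total): agent_id=6 -> matches Chris
So 1 of 7 rows is dropped.

SQL:
SELECT a.title, b.name AS agent
FROM tickets a
INNER JOIN agents b ON a.agent_id = b.id

Result:
title          | agent
---------------+------
Bad redirect   | Beth 
Slow page load | Quinn
Missing icon   | Ivan 
Race condition | Ivan 
Export error   | Chris
Wrong total    | Chris


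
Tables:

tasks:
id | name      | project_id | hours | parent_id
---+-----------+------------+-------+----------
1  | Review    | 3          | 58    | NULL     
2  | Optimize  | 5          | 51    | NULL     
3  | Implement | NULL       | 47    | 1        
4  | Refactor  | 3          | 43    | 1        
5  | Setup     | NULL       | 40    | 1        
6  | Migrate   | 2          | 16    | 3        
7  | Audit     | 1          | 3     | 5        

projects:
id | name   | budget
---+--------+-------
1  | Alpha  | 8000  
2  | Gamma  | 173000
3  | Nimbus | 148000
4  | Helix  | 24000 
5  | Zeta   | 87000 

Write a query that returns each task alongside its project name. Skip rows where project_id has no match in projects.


INNER JOIN keeps only tasks rows whose project_id matches an id in projects. Walk through each task:
  - task 1 (Review): project_id=3 -> matches Nimbus
  - task 2 (Optimize): project_id=5 -> matches Zeta
  - task 3 (Implement): project_id=NULL, no match -> dropped
  - task 4 (Refactor): project_id=3 -> matches Nimbus
  - task 5 (Setup): project_id=NULL, no match -> dropped
  - task 6 (Migrate): project_id=2 -> matches Gamma
  - task 7 (Audit): project_id=1 -> matches Alpha
So 2 of 7 rows are dropped.

SQL:
SELECT a.name, b.name AS project
FROM tasks a
INNER JOIN projects b ON a.project_id = b.id

Result:
name     | project
---------+--------
Review   | Nimbus 
Optimize | Zeta   
Refactor | Nimbus 
Migrate  | Gamma  
Audit    | Alpha  


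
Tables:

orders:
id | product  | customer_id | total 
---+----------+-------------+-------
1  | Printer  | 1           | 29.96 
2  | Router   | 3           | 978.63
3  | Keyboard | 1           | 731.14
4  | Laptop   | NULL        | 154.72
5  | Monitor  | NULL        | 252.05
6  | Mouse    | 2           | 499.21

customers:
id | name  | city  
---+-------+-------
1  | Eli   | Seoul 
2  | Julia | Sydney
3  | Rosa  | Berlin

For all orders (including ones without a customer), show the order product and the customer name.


LEFT JOIN keeps every row from orders (the left table); where customer_id has no match in customers, the customer columns become NULL. Walk through each order:
  - order 1 (Printer): customer_id=1 -> matches Eli
  - order 2 (Router): customer_id=3 -> matches Rosa
  - order 3 (Keyboard): customer_id=1 -> matches Eli
  - order 4 (Laptop): customer_id=NULL, no match -> kept with NULL
  - order 5 (Monitor): customer_id=NULL, no match -> kept with NULL
  - order 6 (Mouse): customer_id=2 -> matches Julia
All 6 rows appear; 2 have NULL customer.

SQL:
SELECT a.product, b.name AS customer
FROM orders a
LEFT JOIN customers b ON a.customer_id = b.id

Result:
product  | customer
---------+---------
Printer  | Eli     
Router   | Rosa    
Keyboard | Eli     
Laptop   | NULL    
Monitor  | NULL    
Mouse    | Julia   


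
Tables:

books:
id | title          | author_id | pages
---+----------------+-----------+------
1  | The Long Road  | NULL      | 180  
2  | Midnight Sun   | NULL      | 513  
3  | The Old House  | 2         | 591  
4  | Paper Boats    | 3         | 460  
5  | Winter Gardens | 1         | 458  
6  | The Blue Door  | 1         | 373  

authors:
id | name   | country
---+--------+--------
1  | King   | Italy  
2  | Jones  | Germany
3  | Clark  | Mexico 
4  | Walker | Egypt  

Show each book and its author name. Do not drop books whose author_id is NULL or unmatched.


LEFT JOIN keeps every row from books (the left table); where author_id has no match in authors, the author columns become NULL. Walk through each book:
  - book 1 (The Long Road): author_id=NULL, no match -> kept with NULL
  - book 2 (Midnight Sun): author_id=NULL, no match -> kept with NULL
  - book 3 (The Old House): author_id=2 -> matches Jones
  - book 4 (Paper Boats): author_id=3 -> matches Clark
  - book 5 (Winter Gardens): author_id=1 -> matches King
  - book 6 (The Blue Door): author_id=1 -> matches King
All 6 rows appear; 2 have NULL author.

SQL:
SELECT a.title, b.name AS author
FROM books a
LEFT JOIN authors b ON a.author_id = b.id

Result:
title          | author
---------------+-------
The Long Road  | NULL  
Midnight Sun   | NULL  
The Old House  | Jones 
Paper Boats    | Clark 
Winter Gardens | King  
The Blue Door  | King  


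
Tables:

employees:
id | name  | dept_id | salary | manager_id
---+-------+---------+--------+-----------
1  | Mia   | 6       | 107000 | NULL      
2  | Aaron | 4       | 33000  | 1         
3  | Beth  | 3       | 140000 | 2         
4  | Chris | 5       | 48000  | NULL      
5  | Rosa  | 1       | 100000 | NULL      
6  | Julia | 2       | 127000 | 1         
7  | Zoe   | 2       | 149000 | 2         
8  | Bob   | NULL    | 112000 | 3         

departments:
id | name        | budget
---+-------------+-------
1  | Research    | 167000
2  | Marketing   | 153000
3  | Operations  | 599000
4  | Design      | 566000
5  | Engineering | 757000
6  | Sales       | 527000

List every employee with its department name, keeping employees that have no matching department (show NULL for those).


LEFT JOIN keeps every row from employees (the left table); where dept_id has no match in departments, the department columns become NULL. Walk through each employee:
  - employee 1 (Mia): dept_id=6 -> matches Sales
  - employee 2 (Aaron): dept_id=4 -> matches Design
  - employee 3 (Beth): dept_id=3 -> matches Operations
  - employee 4 (Chris): dept_id=5 -> matches Engineering
  - employee 5 (Rosa): dept_id=1 -> matches Research
  - employee 6 (Julia): dept_id=2 -> matches Marketing
  - employee 7 (Zoe): dept_id=2 -> matches Marketing
  - employee 8 (Bob): dept_id=NULL, no match -> kept with NULL
All 8 rows appear; 1 has NULL department.

SQL:
SELECT a.name, b.name AS department
FROM employees a
LEFT JOIN departments b ON a.dept_id = b.id

Result:
name  | department 
------+------------
Mia   | Sales      
Aaron | Design     
Beth  | Operations 
Chris | Engineering
Rosa  | Research   
Julia | Marketing  
Zoe   | Marketing  
Bob   | NULL       


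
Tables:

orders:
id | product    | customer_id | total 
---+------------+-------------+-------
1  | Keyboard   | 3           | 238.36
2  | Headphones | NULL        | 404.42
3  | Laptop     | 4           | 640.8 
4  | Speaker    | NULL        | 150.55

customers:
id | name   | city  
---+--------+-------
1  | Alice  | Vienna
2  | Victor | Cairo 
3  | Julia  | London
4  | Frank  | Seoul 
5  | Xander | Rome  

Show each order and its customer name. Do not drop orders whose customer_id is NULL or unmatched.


LEFT JOIN keeps every row from orders (the left table); where customer_id has no match in customers, the customer columns become NULL. Walk through each order:
  - order 1 (Keyboard): customer_id=3 -> matches Julia
  - order 2 (Headphones): customer_id=NULL, no match -> kept with NULL
  - order 3 (Laptop): customer_id=4 -> matches Frank
  - order 4 (Speaker): customer_id=NULL, no match -> kept with NULL
All 4 rows appear; 2 have NULL customer.

SQL:
SELECT a.product, b.name AS customer
FROM orders a
LEFT JOIN customers b ON a.customer_id = b.id

Result:
product    | customer
-----------+---------
Keyboard   | Julia   
Headphones | NULL    
Laptop     | Frank   
Speaker    | NULL    


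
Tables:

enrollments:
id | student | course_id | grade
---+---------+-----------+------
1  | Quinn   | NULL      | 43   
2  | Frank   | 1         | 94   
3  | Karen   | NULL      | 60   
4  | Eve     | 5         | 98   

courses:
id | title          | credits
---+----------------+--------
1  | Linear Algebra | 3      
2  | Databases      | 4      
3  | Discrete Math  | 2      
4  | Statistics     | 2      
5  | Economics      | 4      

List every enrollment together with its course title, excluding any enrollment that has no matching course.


INNER JOIN keeps only enrollments rows whose course_id matches an id in courses. Walk through each enrollment:
  - enrollment 1 (Quinn): course_id=NULL, no match -> dropped
  - enrollment 2 (Frank): course_id=1 -> matches Linear Algebra
  - enrollment 3 (Karen): course_id=NULL, no match -> dropped
  - enrollment 4 (Eve): course_id=5 -> matches Economics
So 2 of 4 rows are dropped.

SQL:
SELECT a.student, b.title AS course
FROM enrollments a
INNER JOIN courses b ON a.course_id = b.id

Result:
student | course        
--------+---------------
Frank   | Linear Algebra
Eve     | Economics     


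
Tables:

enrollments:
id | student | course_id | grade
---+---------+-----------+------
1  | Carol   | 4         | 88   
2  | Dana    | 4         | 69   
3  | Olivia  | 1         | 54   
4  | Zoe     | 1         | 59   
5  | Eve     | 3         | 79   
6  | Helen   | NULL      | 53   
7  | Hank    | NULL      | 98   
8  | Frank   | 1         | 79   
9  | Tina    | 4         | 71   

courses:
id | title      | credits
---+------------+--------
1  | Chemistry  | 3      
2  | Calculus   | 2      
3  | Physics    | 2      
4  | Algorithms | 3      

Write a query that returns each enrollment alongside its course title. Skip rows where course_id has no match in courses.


INNER JOIN keeps only enrollments rows whose course_id matches an id in courses. Walk through each enrollment:
  - enrollment 1 (Carol): course_id=4 -> matches Algorithms
  - enrollment 2 (Dana): course_id=4 -> matches Algorithms
  - enrollment 3 (Olivia): course_id=1 -> matches Chemistry
  - enrollment 4 (Zoe): course_id=1 -> matches Chemistry
  - enrollment 5 (Eve): course_id=3 -> matches Physics
  - enrollment 6 (Helen): course_id=NULL, no match -> dropped
  - enrollment 7 (Hank): course_id=NULL, no match -> dropped
  - enrollment 8 (Frank): course_id=1 -> matches Chemistry
  - enrollment 9 (Tina): course_id=4 -> matches Algorithms
So 2 of 9 rows are dropped.

SQL:
SELECT a.student, b.title AS course
FROM enrollments a
INNER JOIN courses b ON a.course_id = b.id

Result:
student | course    
--------+-----------
Carol   | Algorithms
Dana    | Algorithms
Olivia  | Chemistry 
Zoe     | Chemistry 
Eve     | Physics   
Frank   | Chemistry 
Tina    | Algorithms


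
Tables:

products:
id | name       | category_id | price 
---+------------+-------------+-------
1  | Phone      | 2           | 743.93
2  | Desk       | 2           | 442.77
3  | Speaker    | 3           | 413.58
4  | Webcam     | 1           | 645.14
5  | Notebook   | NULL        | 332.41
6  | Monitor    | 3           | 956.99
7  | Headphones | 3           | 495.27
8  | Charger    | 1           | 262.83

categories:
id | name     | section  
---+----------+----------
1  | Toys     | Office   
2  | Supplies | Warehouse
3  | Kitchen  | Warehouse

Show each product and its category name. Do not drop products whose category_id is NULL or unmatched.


LEFT JOIN keeps every row from products (the left table); where category_id has no match in categories, the category columns become NULL. Walk through each product:
  - product 1 (Phone): category_id=2 -> matches Supplies
  - product 2 (Desk): category_id=2 -> matches Supplies
  - product 3 (Speaker): category_id=3 -> matches Kitchen
  - product 4 (Webcam): category_id=1 -> matches Toys
  - product 5 (Notebook): category_id=NULL, no match -> kept with NULL
  - product 6 (Monitor): category_id=3 -> matches Kitchen
  - product 7 (Headphones): category_id=3 -> matches Kitchen
  - product 8 (Charger): category_id=1 -> matches Toys
All 8 rows appear; 1 has NULL category.

SQL:
SELECT a.name, b.name AS category
FROM products a
LEFT JOIN categories b ON a.category_id = b.id

Result:
name       | category
-----------+---------
Phone      | Supplies
Desk       | Supplies
Speaker    | Kitchen 
Webcam     | Toys    
Notebook   | NULL    
Monitor    | Kitchen 
Headphones | Kitchen 
Charger    | Toys    


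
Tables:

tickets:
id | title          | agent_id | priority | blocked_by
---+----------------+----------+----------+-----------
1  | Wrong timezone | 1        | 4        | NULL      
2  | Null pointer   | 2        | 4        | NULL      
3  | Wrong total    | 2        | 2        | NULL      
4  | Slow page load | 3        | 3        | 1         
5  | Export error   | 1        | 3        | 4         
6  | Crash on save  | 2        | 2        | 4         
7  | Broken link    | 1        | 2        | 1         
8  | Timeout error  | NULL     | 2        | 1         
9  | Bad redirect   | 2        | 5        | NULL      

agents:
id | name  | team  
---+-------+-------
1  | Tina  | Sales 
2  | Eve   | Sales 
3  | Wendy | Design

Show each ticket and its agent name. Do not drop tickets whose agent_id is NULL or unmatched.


LEFT JOIN keeps every row from tickets (the left table); where agent_id has no match in agents, the agent columns become NULL. Walk through each ticket:
  - ticket 1 (Wrong timezone): agent_id=1 -> matches Tina
  - ticket 2 (Null pointer): agent_id=2 -> matches Eve
  - ticket 3 (Wrong total): agent_id=2 -> matches Eve
  - ticket 4 (Slow page load): agent_id=3 -> matches Wendy
  - ticket 5 (Export error): agent_id=1 -> matches Tina
  - ticket 6 (Crash on save): agent_id=2 -> matches Eve
  - ticket 7 (Broken link): agent_id=1 -> matches Tina
  - ticket 8 (Timeout error): agent_id=NULL, no match -> kept with NULL
  - ticket 9 (Bad redirect): agent_id=2 -> matches Eve
All 9 rows appear; 1 has NULL agent.

SQL:
SELECT a.title, b.name AS agent
FROM tickets a
LEFT JOIN agents b ON a.agent_id = b.id

Result:
title          | agent
---------------+------
Wrong timezone | Tina 
Null pointer   | Eve  
Wrong total    | Eve  
Slow page load | Wendy
Export error   | Tina 
Crash on save  | Eve  
Broken link    | Tina 
Timeout error  | NULL 
Bad redirect   | Eve  


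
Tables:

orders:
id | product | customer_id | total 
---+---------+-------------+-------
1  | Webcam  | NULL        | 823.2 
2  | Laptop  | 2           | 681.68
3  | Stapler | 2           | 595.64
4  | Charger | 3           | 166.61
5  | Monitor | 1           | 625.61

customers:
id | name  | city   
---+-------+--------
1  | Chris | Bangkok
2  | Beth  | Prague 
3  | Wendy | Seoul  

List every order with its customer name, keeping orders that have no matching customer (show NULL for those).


LEFT JOIN keeps every row from orders (the left table); where customer_id has no match in customers, the customer columns become NULL. Walk through each order:
  - order 1 (Webcam): customer_id=NULL, no match -> kept with NULL
  - order 2 (Laptop): customer_id=2 -> matches Beth
  - order 3 (Stapler): customer_id=2 -> matches Beth
  - order 4 (Charger): customer_id=3 -> matches Wendy
  - order 5 (Monitor): customer_id=1 -> matches Chris
All 5 rows appear; 1 has NULL customer.

SQL:
SELECT a.product, b.name AS customer
FROM orders a
LEFT JOIN customers b ON a.customer_id = b.id

Result:
product | customer
--------+---------
Webcam  | NULL    
Laptop  | Beth    
Stapler | Beth    
Charger | Wendy   
Monitor | Chris   


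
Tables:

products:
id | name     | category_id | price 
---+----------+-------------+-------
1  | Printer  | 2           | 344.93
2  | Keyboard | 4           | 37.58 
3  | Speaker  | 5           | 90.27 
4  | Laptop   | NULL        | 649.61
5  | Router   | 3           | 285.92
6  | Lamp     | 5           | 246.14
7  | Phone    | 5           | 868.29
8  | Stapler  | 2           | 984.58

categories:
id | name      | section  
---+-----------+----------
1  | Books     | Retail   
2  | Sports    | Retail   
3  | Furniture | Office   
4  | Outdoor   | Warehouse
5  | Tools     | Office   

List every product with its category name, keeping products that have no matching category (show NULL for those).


LEFT JOIN keeps every row from products (the left table); where category_id has no match in categories, the category columns become NULL. Walk through each product:
  - product 1 (Printer): category_id=2 -> matches Sports
  - product 2 (Keyboard): category_id=4 -> matches Outdoor
  - product 3 (Speaker): category_id=5 -> matches Tools
  - product 4 (Laptop): category_id=NULL, no match -> kept with NULL
  - product 5 (Router): category_id=3 -> matches Furniture
  - product 6 (Lamp): category_id=5 -> matches Tools
  - product 7 (Phone): category_id=5 -> matches Tools
  - product 8 (Stapler): category_id=2 -> matches Sports
All 8 rows appear; 1 has NULL category.

SQL:
SELECT a.name, b.name AS category
FROM products a
LEFT JOIN categories b ON a.category_id = b.id

Result:
name     | category 
---------+----------
Printer  | Sports   
Keyboard | Outdoor  
Speaker  | Tools    
Laptop   | NULL     
Router   | Furniture
Lamp     | Tools    
Phone    | Tools    
Stapler  | Sports   


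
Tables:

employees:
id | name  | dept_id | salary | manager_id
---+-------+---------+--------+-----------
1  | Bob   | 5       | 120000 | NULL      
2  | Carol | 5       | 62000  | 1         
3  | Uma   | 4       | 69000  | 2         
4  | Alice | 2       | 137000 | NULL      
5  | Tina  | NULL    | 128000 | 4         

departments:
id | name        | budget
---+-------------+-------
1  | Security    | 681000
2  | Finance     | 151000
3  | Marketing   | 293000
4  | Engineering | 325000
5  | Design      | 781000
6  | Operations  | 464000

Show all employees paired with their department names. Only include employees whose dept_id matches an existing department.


INNER JOIN keeps only employees rows whose dept_id matches an id in departments. Walk through each employee:
  - employee 1 (Bob): dept_id=5 -> matches Design
  - employee 2 (Carol): dept_id=5 -> matches Design
  - employee 3 (Uma): dept_id=4 -> matches Engineering
  - employee 4 (Alice): dept_id=2 -> matches Finance
  - employee 5 (Tina): dept_id=NULL, no match -> dropped
So 1 of 5 rows is dropped.

SQL:
SELECT a.name, b.name AS department
FROM employees a
INNER JOIN departments b ON a.dept_id = b.id

Result:
name  | department 
------+------------
Bob   | Design     
Carol | Design     
Uma   | Engineering
Alice | Finance    


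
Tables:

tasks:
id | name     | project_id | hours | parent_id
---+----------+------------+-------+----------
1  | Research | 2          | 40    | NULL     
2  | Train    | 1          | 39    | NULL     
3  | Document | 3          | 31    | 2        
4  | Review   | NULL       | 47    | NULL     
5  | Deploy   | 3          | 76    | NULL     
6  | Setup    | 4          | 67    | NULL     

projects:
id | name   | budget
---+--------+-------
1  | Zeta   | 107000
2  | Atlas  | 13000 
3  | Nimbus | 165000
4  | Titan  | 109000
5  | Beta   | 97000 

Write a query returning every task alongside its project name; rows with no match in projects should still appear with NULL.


LEFT JOIN keeps every row from tasks (the left table); where project_id has no match in projects, the project columns become NULL. Walk through each task:
  - task 1 (Research): project_id=2 -> matches Atlas
  - task 2 (Train): project_id=1 -> matches Zeta
  - task 3 (Document): project_id=3 -> matches Nimbus
  - task 4 (Review): project_id=NULL, no match -> kept with NULL
  - task 5 (Deploy): project_id=3 -> matches Nimbus
  - task 6 (Setup): project_id=4 -> matches Titan
All 6 rows appear; 1 has NULL project.

SQL:
SELECT a.name, b.name AS project
FROM tasks a
LEFT JOIN projects b ON a.project_id = b.id

Result:
name     | project
---------+--------
Research | Atlas  
Train    | Zeta   
Document | Nimbus 
Review   | NULL   
Deploy   | Nimbus 
Setup    | Titan  


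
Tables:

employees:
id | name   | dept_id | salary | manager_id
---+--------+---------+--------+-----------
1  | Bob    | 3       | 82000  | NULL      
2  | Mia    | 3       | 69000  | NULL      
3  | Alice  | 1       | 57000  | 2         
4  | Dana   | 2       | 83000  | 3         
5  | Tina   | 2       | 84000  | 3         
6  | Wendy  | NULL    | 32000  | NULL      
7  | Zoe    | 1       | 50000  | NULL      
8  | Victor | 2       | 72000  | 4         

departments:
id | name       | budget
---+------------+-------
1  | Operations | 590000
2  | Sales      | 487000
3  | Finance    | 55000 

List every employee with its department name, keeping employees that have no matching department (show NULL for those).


LEFT JOIN keeps every row from employees (the left table); where dept_id has no match in departments, the department columns become NULL. Walk through each employee:
  - employee 1 (Bob): dept_id=3 -> matches Finance
  - employee 2 (Mia): dept_id=3 -> matches Finance
  - employee 3 (Alice): dept_id=1 -> matches Operations
  - employee 4 (Dana): dept_id=2 -> matches Sales
  - employee 5 (Tina): dept_id=2 -> matches Sales
  - employee 6 (Wendy): dept_id=NULL, no match -> kept with NULL
  - employee 7 (Zoe): dept_id=1 -> matches Operations
  - employee 8 (Victor): dept_id=2 -> matches Sales
All 8 rows appear; 1 has NULL department.

SQL:
SELECT a.name, b.name AS department
FROM employees a
LEFT JOIN departments b ON a.dept_id = b.id

Result:
name   | department
-------+-----------
Bob    | Finance   
Mia    | Finance   
Alice  | Operations
Dana   | Sales     
Tina   | Sales     
Wendy  | NULL      
Zoe    | Operations
Victor | Sales     


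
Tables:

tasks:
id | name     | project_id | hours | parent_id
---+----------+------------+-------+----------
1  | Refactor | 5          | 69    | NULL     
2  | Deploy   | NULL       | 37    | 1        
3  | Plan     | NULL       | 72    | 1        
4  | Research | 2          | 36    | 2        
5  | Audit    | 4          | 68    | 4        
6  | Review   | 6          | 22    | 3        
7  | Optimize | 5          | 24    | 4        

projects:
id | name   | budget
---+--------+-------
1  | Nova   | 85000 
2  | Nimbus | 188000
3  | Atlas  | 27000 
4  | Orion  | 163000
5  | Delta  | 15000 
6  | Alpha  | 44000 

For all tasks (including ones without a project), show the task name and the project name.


LEFT JOIN keeps every row from tasks (the left table); where project_id has no match in projects, the project columns become NULL. Walk through each task:
  - task 1 (Refactor): project_id=5 -> matches Delta
  - task 2 (Deploy): project_id=NULL, no match -> kept with NULL
  - task 3 (Plan): project_id=NULL, no match -> kept with NULL
  - task 4 (Research): project_id=2 -> matches Nimbus
  - task 5 (Audit): project_id=4 -> matches Orion
  - task 6 (Review): project_id=6 -> matches Alpha
  - task 7 (Optimize): project_id=5 -> matches Delta
All 7 rows appear; 2 have NULL project.

SQL:
SELECT a.name, b.name AS project
FROM tasks a
LEFT JOIN projects b ON a.project_id = b.id

Result:
name     | project
---------+--------
Refactor | Delta  
Deploy   | NULL   
Plan     | NULL   
Research | Nimbus 
Audit    | Orion  
Review   | Alpha  
Optimize | Delta  
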